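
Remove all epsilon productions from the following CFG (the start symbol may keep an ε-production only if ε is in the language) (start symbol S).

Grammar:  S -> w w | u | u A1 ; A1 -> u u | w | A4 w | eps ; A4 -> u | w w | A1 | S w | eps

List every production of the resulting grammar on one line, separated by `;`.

S -> w w | u | u A1; A1 -> u u | w | A4 w; A4 -> u | w w | A1 | S w

Nullable set = {A1, A4}.
ε ∉ L(G), so no ε-production is kept.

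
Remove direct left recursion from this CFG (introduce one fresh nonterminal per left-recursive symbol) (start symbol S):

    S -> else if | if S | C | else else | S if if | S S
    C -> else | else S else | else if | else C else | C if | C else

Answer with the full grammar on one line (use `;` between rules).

Left recursion appears on S, C.
For S: α = {if if, S}, β = {else if, if S, C, else else}. Rewrite as S → β S' and S' → α S' | ε.
For C: α = {if, else}, β = {else, else S else, else if, else C else}. Rewrite as C → β C' and C' → α C' | ε.

S -> else if S' | if S S' | C S' | else else S'; C -> else C' | else S else C' | else if C' | else C else C'; S' -> if if S' | S S' | ε; C' -> if C' | else C' | ε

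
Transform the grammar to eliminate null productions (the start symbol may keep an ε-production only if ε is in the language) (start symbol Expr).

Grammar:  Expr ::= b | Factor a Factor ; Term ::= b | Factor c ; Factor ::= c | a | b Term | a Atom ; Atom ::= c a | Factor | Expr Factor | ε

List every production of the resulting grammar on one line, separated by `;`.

Nullable nonterminals: {Atom}.
ε ∉ L(G), so no ε-production is kept.

Expr ::= b | Factor a Factor; Term ::= b | Factor c; Factor ::= c | a | b Term | a Atom; Atom ::= c a | Factor | Expr Factor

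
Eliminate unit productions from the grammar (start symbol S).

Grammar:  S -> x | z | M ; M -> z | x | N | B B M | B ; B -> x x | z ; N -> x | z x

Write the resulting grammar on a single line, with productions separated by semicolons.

Unit pairs: M ⇒* {B, N}; S ⇒* {B, M, N}.
For every A with A ⇒* B via unit rules, add B's non-unit alternatives to A; then delete every rule of the form X → Y.

S -> x x | z | x | z x | B B M; M -> x x | z | x | z x | B B M; B -> x x | z; N -> x | z x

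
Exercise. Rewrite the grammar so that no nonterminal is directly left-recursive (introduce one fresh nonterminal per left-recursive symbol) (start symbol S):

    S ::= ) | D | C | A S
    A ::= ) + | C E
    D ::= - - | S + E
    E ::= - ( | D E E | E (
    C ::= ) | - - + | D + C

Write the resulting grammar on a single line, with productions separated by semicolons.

Directly left-recursive nonterminal: E.
For E: α = {(}, β = {- (, D E E}. Rewrite as E → β E' and E' → α E' | ε.

S ::= ) | D | C | A S; A ::= ) + | C E; D ::= - - | S + E; E ::= - ( E' | D E E E'; C ::= ) | - - + | D + C; E' ::= ( E' | ε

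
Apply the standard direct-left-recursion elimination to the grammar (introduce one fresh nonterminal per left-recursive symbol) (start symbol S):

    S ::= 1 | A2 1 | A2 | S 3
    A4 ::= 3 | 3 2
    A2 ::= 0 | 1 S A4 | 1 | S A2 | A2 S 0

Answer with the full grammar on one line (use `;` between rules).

S ::= 1 S' | A2 1 S' | A2 S'; A4 ::= 3 | 3 2; A2 ::= 0 A2' | 1 S A4 A2' | 1 A2' | S A2 A2'; S' ::= 3 S' | ε; A2' ::= S 0 A2' | ε

Directly left-recursive nonterminals: S, A2.
For S: α = {3}, β = {1, A2 1, A2}. Rewrite as S → β S' and S' → α S' | ε.
For A2: α = {S 0}, β = {0, 1 S A4, 1, S A2}. Rewrite as A2 → β A2' and A2' → α A2' | ε.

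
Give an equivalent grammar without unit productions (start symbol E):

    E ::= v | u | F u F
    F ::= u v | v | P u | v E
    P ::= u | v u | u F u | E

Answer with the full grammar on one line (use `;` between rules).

E ::= v | u | F u F; F ::= u v | v | P u | v E; P ::= v | u | F u F | v u | u F u

Unit pairs: P ⇒* {E}.
For every A with A ⇒* B via unit rules, add B's non-unit alternatives to A; then delete every rule of the form X → Y.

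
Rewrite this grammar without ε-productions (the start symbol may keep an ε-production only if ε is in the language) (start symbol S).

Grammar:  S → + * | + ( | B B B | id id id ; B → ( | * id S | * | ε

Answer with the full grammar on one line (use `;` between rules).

S → + * | + ( | B B B | B B | B | id id id | ε; B → ( | * id S | * id | *

Nullable set = {B, S}.
ε ∈ L(G) since S is nullable, so keep S → ε.
Add the nullable-subset variants: S → B B B gives B B B | B B | B. B → * id S gives * id S | * id.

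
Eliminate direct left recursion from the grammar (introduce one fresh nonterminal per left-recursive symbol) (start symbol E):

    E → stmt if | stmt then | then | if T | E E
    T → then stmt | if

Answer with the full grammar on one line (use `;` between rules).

E → stmt if E' | stmt then E' | then E' | if T E'; T → then stmt | if; E' → E E' | ε

E is directly left-recursive.
For E: α = {E}, β = {stmt if, stmt then, then, if T}. Rewrite as E → β E' and E' → α E' | ε.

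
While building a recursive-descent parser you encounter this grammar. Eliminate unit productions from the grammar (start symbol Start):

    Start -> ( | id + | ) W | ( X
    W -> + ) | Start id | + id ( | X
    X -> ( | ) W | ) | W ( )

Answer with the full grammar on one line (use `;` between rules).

Start -> ( | id + | ) W | ( X; W -> ( | ) W | ) | W ( ) | + ) | Start id | + id (; X -> ( | ) W | ) | W ( )

Unit pairs: W ⇒* {X}.
For each unit pair (A, B), copy every non-unit production of B to A, then drop all unit productions.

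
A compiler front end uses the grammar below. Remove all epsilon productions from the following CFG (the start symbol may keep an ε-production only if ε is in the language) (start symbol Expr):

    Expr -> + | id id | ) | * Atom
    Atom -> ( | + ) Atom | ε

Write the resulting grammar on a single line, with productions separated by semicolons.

Expr -> + | id id | ) | * Atom | *; Atom -> ( | + ) Atom | + )

Nullable nonterminals: {Atom}.
ε ∉ L(G), so no ε-production is kept.
Expand every rule over subsets of its nullable positions: Expr → * Atom gives * Atom | *. Atom → + ) Atom gives + ) Atom | + ).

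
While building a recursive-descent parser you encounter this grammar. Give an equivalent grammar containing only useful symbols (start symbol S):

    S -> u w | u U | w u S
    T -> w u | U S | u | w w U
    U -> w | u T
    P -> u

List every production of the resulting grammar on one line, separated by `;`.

Generating nonterminals: {P, S, T, U}.
Reachable from S after that: {S, T, U}.
Removed useless symbols: {P} and every production mentioning them.

S -> u w | u U | w u S; T -> w u | U S | u | w w U; U -> w | u T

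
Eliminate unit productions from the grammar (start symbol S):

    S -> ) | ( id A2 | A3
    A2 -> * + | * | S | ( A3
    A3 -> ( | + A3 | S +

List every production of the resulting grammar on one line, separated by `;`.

Unit pairs: A2 ⇒* {A3, S}; S ⇒* {A3}.
For each unit pair (A, B), copy every non-unit production of B to A, then drop all unit productions.

S -> ) | ( id A2 | ( | + A3 | S +; A2 -> * + | * | ( A3 | ) | ( id A2 | ( | + A3 | S +; A3 -> ( | + A3 | S +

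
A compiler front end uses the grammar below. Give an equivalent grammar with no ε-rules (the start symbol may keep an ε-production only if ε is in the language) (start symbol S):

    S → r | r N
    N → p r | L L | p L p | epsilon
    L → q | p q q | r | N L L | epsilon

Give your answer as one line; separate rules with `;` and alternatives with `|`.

S → r | r N; N → p r | L L | L | p L p | p p; L → q | p q q | r | N L L | N L | N | L L

Nullable nonterminals: {L, N}.
ε ∉ L(G), so no ε-production is kept.
For each production, add variants omitting each subset of nullable occurrences: N → L L gives L L | L. N → p L p gives p L p | p p. L → N L L gives N L L | N L | N | L L.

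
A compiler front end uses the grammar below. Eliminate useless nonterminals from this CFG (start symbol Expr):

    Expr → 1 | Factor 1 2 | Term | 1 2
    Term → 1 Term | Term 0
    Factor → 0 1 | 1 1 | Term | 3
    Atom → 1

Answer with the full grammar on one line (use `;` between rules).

Expr → 1 | Factor 1 2 | 1 2; Factor → 0 1 | 1 1 | 3

Generating nonterminals: {Atom, Expr, Factor}.
Reachable from Expr after that: {Expr, Factor}.
Removed useless symbols: {Atom, Term} and every production mentioning them.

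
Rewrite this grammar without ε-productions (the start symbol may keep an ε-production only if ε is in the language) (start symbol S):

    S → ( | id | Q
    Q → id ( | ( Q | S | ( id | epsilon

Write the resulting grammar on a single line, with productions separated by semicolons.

Nullable nonterminals: {Q, S}.
ε ∈ L(G) since S is nullable, so keep S → ε.
Expand every rule over subsets of its nullable positions: Q → ( Q gives ( Q | (.

S → ( | id | Q | epsilon; Q → id ( | ( Q | ( | S | ( id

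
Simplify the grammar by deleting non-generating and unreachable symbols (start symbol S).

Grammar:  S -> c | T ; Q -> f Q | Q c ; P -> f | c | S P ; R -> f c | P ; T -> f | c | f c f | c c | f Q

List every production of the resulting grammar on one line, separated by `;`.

S -> c | T; T -> f | c | f c f | c c

Generating nonterminals: {P, R, S, T}.
Reachable from S after that: {S, T}.
Removed useless symbols: {P, Q, R} and every production mentioning them.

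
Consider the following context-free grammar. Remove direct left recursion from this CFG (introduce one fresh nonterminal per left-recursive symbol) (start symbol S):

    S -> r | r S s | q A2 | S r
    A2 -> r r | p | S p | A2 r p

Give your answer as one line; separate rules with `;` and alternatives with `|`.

S, A2 are directly left-recursive.
For S: α = {r}, β = {r, r S s, q A2}. Rewrite as S → β S' and S' → α S' | ε.
For A2: α = {r p}, β = {r r, p, S p}. Rewrite as A2 → β A2' and A2' → α A2' | ε.

S -> r S' | r S s S' | q A2 S'; A2 -> r r A2' | p A2' | S p A2'; S' -> r S' | ε; A2' -> r p A2' | ε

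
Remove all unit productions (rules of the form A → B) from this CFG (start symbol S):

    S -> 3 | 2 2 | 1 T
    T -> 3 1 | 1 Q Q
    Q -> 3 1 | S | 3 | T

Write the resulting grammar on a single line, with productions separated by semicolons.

S -> 3 | 2 2 | 1 T; T -> 3 1 | 1 Q Q; Q -> 3 | 2 2 | 1 T | 3 1 | 1 Q Q

Unit pairs: Q ⇒* {S, T}.
For each unit pair (A, B), copy every non-unit production of B to A, then drop all unit productions.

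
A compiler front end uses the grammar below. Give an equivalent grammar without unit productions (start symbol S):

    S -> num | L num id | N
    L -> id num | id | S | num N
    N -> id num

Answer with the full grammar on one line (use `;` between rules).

Unit pairs: L ⇒* {N, S}; S ⇒* {N}.
Replace each nonterminal's rules with the union of the non-unit rules of every nonterminal it unit-derives.

S -> num | L num id | id num; L -> id num | id | num N | num | L num id; N -> id num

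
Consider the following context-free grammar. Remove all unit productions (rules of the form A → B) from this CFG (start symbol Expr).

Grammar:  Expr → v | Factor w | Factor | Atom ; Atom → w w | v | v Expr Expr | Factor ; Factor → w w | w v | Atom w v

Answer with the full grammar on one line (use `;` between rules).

Unit pairs: Atom ⇒* {Factor}; Expr ⇒* {Atom, Factor}.
For every A with A ⇒* B via unit rules, add B's non-unit alternatives to A; then delete every rule of the form X → Y.

Expr → w w | v | v Expr Expr | w v | Atom w v | Factor w; Atom → w w | v | v Expr Expr | w v | Atom w v; Factor → w w | w v | Atom w v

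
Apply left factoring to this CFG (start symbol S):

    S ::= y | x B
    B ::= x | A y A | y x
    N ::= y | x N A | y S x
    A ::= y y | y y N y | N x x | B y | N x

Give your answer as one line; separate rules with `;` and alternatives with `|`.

S ::= y | x B; B ::= x | A y A | y x; N ::= x N A | y N'; A ::= B y | y y A' | N x A''; N' ::= ε | S x; A' ::= ε | N y; A'' ::= x | ε

N has alternatives sharing prefix 'y': factor to N → y N' with N' → ε | S x.
A has alternatives sharing prefix 'y y': factor to A → y y A' with A' → ε | N y.
A has alternatives sharing prefix 'N x': factor to A → N x A'' with A'' → x | ε.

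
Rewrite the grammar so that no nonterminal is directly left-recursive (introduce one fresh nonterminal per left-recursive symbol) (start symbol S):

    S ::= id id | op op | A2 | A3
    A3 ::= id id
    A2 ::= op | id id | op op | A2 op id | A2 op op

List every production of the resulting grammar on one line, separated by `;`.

S ::= id id | op op | A2 | A3; A3 ::= id id; A2 ::= op A2' | id id A2' | op op A2'; A2' ::= op id A2' | op op A2' | ε

Directly left-recursive nonterminal: A2.
For A2: α = {op id, op op}, β = {op, id id, op op}. Rewrite as A2 → β A2' and A2' → α A2' | ε.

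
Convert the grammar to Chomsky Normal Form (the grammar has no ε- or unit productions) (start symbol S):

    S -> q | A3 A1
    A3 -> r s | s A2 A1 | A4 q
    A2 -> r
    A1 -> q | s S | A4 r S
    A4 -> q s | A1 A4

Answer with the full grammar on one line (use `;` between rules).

Introduce a nonterminal for each terminal appearing in a rule of length ≥ 2: X1 → r, X2 → s, X3 → q.
Binarize each right-hand side of length ≥ 3 by chaining fresh nonterminals (Y1, Y2, …): affected rules were A3 → X2 A2 A1; A1 → A4 X1 S.

S -> q | A3 A1; A3 -> X1 X2 | X2 Y1 | A4 X3; A2 -> r; A1 -> q | X2 S | A4 Y2; A4 -> X3 X2 | A1 A4; X1 -> r; X2 -> s; X3 -> q; Y1 -> A2 A1; Y2 -> X1 S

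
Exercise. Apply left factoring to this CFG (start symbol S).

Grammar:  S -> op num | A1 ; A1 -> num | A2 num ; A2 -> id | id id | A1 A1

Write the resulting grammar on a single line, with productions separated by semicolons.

S -> op num | A1; A1 -> num | A2 num; A2 -> A1 A1 | id A2'; A2' -> ε | id

A2 has alternatives sharing prefix 'id': factor to A2 → id A2' with A2' → ε | id.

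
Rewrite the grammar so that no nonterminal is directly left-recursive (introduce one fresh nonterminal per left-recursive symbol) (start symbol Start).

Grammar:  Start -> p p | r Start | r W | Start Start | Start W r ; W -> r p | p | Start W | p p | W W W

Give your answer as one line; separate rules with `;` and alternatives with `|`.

Start, W are directly left-recursive.
For Start: α = {Start, W r}, β = {p p, r Start, r W}. Rewrite as Start → β Start1 and Start1 → α Start1 | ε.
For W: α = {W W}, β = {r p, p, Start W, p p}. Rewrite as W → β W1 and W1 → α W1 | ε.

Start -> p p Start1 | r Start Start1 | r W Start1; W -> r p W1 | p W1 | Start W W1 | p p W1; Start1 -> Start Start1 | W r Start1 | eps; W1 -> W W W1 | eps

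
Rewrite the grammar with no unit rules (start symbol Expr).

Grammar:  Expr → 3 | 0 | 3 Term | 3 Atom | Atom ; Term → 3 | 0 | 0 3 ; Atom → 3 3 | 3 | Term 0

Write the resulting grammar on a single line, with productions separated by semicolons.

Unit pairs: Expr ⇒* {Atom}.
For every A with A ⇒* B via unit rules, add B's non-unit alternatives to A; then delete every rule of the form X → Y.

Expr → 3 3 | 3 | Term 0 | 0 | 3 Term | 3 Atom; Term → 3 | 0 | 0 3; Atom → 3 3 | 3 | Term 0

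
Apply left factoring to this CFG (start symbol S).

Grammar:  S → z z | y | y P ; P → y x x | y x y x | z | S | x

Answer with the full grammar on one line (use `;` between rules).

S has alternatives sharing prefix 'y': factor to S → y S' with S' → ε | P.
P has alternatives sharing prefix 'y x': factor to P → y x P' with P' → x | y x.

S → z z | y S'; P → z | S | x | y x P'; S' → ε | P; P' → x | y x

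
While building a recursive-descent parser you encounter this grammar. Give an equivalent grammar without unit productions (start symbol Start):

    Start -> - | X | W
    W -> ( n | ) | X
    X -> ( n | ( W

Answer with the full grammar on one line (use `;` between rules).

Unit pairs: Start ⇒* {W, X}; W ⇒* {X}.
Replace each nonterminal's rules with the union of the non-unit rules of every nonterminal it unit-derives.

Start -> - | ( n | ( W | ); W -> ( n | ( W | ); X -> ( n | ( W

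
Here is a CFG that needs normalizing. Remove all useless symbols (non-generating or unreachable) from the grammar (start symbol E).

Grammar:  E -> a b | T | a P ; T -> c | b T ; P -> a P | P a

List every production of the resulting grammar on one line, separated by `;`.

E -> a b | T; T -> c | b T

Generating nonterminals: {E, T}.
Reachable from E after that: {E, T}.
Removed useless symbols: {P} and every production mentioning them.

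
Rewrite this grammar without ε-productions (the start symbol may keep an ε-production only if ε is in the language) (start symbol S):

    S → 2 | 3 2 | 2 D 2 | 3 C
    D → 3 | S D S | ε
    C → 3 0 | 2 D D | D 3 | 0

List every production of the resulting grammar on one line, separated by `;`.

Nullable set = {D}.
ε ∉ L(G), so no ε-production is kept.
For each production, add variants omitting each subset of nullable occurrences: S → 2 D 2 gives 2 D 2 | 2 2. D → S D S gives S D S | S S. C → 2 D D gives 2 D D | 2 D | 2. C → D 3 gives D 3 | 3.

S → 2 | 3 2 | 2 D 2 | 2 2 | 3 C; D → 3 | S D S | S S; C → 3 0 | 2 D D | 2 D | 2 | D 3 | 3 | 0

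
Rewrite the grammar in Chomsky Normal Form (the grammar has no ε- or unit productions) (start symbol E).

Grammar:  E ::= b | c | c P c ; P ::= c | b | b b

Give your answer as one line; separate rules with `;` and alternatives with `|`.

Introduce a nonterminal for each terminal appearing in a rule of length ≥ 2: X1 → c, X2 → b.
Binarize each right-hand side of length ≥ 3 by chaining fresh nonterminals (Y1, Y2, …): affected rules were E → X1 P X1.

E ::= b | c | X1 Y1; P ::= c | b | X2 X2; X1 ::= c; X2 ::= b; Y1 ::= P X1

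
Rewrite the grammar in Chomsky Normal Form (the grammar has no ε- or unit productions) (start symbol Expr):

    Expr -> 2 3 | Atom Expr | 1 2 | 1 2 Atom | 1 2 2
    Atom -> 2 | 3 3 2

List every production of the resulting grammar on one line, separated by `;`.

Introduce a nonterminal for each terminal appearing in a rule of length ≥ 2: X1 → 2, X2 → 3, X3 → 1.
Binarize each right-hand side of length ≥ 3 by chaining fresh nonterminals (Y1, Y2, …): affected rules were Expr → X3 X1 Atom; Expr → X3 X1 X1; Atom → X2 X2 X1.

Expr -> X1 X2 | Atom Expr | X3 X1 | X3 Y1 | X3 Y2; Atom -> 2 | X2 Y3; X1 -> 2; X2 -> 3; X3 -> 1; Y1 -> X1 Atom; Y2 -> X1 X1; Y3 -> X2 X1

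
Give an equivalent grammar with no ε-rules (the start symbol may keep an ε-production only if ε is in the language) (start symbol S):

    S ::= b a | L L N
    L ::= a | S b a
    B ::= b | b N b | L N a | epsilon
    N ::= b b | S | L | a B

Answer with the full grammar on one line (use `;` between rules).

Nullable nonterminals: {B}.
ε ∉ L(G), so no ε-production is kept.
Expand every rule over subsets of its nullable positions: N → a B gives a B | a.

S ::= b a | L L N; L ::= a | S b a; B ::= b | b N b | L N a; N ::= b b | S | L | a B | a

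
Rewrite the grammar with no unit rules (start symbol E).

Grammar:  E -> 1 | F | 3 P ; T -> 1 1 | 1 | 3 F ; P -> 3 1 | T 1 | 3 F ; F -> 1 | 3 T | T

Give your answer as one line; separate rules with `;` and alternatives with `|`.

Unit pairs: E ⇒* {F, T}; F ⇒* {T}.
Replace each nonterminal's rules with the union of the non-unit rules of every nonterminal it unit-derives.

E -> 1 | 3 P | 3 T | 1 1 | 3 F; T -> 1 1 | 1 | 3 F; P -> 3 1 | T 1 | 3 F; F -> 1 | 3 T | 1 1 | 3 F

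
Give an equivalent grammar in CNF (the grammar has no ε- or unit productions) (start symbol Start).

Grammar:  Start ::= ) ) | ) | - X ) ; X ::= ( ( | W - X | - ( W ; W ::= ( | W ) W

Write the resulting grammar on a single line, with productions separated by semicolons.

Introduce a nonterminal for each terminal appearing in a rule of length ≥ 2: X1 → ), X2 → -, X3 → (.
Binarize each right-hand side of length ≥ 3 by chaining fresh nonterminals (Y1, Y2, …): affected rules were Start → X2 X X1; X → W X2 X; X → X2 X3 W; W → W X1 W.

Start ::= X1 X1 | ) | X2 Y1; X ::= X3 X3 | W Y2 | X2 Y3; W ::= ( | W Y4; X1 ::= ); X2 ::= -; X3 ::= (; Y1 ::= X X1; Y2 ::= X2 X; Y3 ::= X3 W; Y4 ::= X1 W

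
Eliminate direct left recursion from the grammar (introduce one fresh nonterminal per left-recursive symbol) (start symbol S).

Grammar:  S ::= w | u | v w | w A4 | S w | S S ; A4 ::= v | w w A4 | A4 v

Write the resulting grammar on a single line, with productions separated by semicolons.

S ::= w S' | u S' | v w S' | w A4 S'; A4 ::= v A4' | w w A4 A4'; S' ::= w S' | S S' | ε; A4' ::= v A4' | ε

S, A4 are directly left-recursive.
For S: α = {w, S}, β = {w, u, v w, w A4}. Rewrite as S → β S' and S' → α S' | ε.
For A4: α = {v}, β = {v, w w A4}. Rewrite as A4 → β A4' and A4' → α A4' | ε.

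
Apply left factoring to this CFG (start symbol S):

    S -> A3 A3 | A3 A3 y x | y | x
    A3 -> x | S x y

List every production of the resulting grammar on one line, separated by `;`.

S -> y | x | A3 A3 S'; A3 -> x | S x y; S' -> ε | y x

S has alternatives sharing prefix 'A3 A3': factor to S → A3 A3 S' with S' → ε | y x.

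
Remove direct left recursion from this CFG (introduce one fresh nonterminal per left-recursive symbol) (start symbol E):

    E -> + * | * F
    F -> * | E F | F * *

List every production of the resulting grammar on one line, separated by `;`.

E -> + * | * F; F -> * F' | E F F'; F' -> * * F' | ε

Directly left-recursive nonterminal: F.
For F: α = {* *}, β = {*, E F}. Rewrite as F → β F' and F' → α F' | ε.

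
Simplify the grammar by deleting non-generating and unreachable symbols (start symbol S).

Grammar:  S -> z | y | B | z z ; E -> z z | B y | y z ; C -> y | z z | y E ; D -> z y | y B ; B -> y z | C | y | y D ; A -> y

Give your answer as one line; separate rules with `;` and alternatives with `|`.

Generating nonterminals: {A, B, C, D, E, S}.
Reachable from S after that: {B, C, D, E, S}.
Removed useless symbols: {A} and every production mentioning them.

S -> z | y | B | z z; E -> z z | B y | y z; C -> y | z z | y E; D -> z y | y B; B -> y z | C | y | y D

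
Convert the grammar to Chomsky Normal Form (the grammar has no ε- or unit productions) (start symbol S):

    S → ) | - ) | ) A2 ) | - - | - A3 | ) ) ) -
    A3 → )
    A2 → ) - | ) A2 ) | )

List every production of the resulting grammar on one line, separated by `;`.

S → ) | X1 X2 | X2 Y1 | X1 X1 | X1 A3 | X2 Y2; A3 → ); A2 → X2 X1 | X2 Y4 | ); X1 → -; X2 → ); Y1 → A2 X2; Y2 → X2 Y3; Y3 → X2 X1; Y4 → A2 X2

Introduce a nonterminal for each terminal appearing in a rule of length ≥ 2: X1 → -, X2 → ).
Binarize each right-hand side of length ≥ 3 by chaining fresh nonterminals (Y1, Y2, …): affected rules were S → X2 A2 X2; S → X2 X2 X2 X1; A2 → X2 A2 X2.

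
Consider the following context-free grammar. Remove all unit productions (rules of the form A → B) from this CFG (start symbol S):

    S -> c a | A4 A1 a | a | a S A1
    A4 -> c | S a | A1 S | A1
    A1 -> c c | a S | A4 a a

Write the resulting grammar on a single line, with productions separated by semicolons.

S -> c a | A4 A1 a | a | a S A1; A4 -> c | S a | A1 S | c c | a S | A4 a a; A1 -> c c | a S | A4 a a

Unit pairs: A4 ⇒* {A1}.
Replace each nonterminal's rules with the union of the non-unit rules of every nonterminal it unit-derives.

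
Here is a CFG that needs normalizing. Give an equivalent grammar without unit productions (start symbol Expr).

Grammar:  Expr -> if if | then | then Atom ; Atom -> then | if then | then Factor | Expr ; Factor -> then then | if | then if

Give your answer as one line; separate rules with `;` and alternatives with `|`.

Expr -> if if | then | then Atom; Atom -> then | if then | then Factor | if if | then Atom; Factor -> then then | if | then if

Unit pairs: Atom ⇒* {Expr}.
For each unit pair (A, B), copy every non-unit production of B to A, then drop all unit productions.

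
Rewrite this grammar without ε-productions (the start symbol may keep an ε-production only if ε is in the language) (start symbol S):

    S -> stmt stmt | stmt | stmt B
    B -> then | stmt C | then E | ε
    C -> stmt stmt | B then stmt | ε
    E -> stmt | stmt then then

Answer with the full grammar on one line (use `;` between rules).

Nullable set = {B, C}.
ε ∉ L(G), so no ε-production is kept.
For each production, add variants omitting each subset of nullable occurrences: B → stmt C gives stmt C | stmt. C → B then stmt gives B then stmt | then stmt.

S -> stmt stmt | stmt | stmt B; B -> then | stmt C | stmt | then E; C -> stmt stmt | B then stmt | then stmt; E -> stmt | stmt then then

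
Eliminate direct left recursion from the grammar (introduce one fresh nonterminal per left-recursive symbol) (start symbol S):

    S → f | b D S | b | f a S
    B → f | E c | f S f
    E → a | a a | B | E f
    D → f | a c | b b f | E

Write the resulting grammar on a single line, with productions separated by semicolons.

Directly left-recursive nonterminal: E.
For E: α = {f}, β = {a, a a, B}. Rewrite as E → β E' and E' → α E' | ε.

S → f | b D S | b | f a S; B → f | E c | f S f; E → a E' | a a E' | B E'; D → f | a c | b b f | E; E' → f E' | epsilon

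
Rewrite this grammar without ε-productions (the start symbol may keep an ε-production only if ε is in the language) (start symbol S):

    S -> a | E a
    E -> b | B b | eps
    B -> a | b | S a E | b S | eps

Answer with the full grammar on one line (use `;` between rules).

Nullable set = {B, E}.
ε ∉ L(G), so no ε-production is kept.
Add the nullable-subset variants: B → S a E gives S a E | S a.

S -> a | E a; E -> b | B b; B -> a | b | S a E | S a | b S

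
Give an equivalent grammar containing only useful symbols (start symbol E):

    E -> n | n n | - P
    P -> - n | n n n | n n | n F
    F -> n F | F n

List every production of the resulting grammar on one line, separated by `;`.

Generating nonterminals: {E, P}.
Reachable from E after that: {E, P}.
Removed useless symbols: {F} and every production mentioning them.

E -> n | n n | - P; P -> - n | n n n | n n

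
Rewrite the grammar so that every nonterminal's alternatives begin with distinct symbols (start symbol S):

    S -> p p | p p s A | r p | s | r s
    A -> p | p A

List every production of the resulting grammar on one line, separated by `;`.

S has alternatives sharing prefix 'p p': factor to S → p p S' with S' → ε | s A.
S has alternatives sharing prefix 'r': factor to S → r S'' with S'' → p | s.
A has alternatives sharing prefix 'p': factor to A → p A' with A' → ε | A.

S -> s | p p S' | r S''; A -> p A'; S' -> ε | s A; S'' -> p | s; A' -> ε | A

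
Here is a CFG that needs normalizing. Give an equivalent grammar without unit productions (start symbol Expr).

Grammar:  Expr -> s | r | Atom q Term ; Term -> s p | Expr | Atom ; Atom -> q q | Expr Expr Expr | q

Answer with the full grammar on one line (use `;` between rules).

Expr -> s | r | Atom q Term; Term -> s p | q q | Expr Expr Expr | q | s | r | Atom q Term; Atom -> q q | Expr Expr Expr | q

Unit pairs: Term ⇒* {Atom, Expr}.
For every A with A ⇒* B via unit rules, add B's non-unit alternatives to A; then delete every rule of the form X → Y.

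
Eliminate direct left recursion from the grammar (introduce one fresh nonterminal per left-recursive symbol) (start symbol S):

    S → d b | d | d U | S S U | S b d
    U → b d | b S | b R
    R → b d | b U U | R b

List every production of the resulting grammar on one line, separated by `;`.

Directly left-recursive nonterminals: S, R.
For S: α = {S U, b d}, β = {d b, d, d U}. Rewrite as S → β S' and S' → α S' | ε.
For R: α = {b}, β = {b d, b U U}. Rewrite as R → β R' and R' → α R' | ε.

S → d b S' | d S' | d U S'; U → b d | b S | b R; R → b d R' | b U U R'; S' → S U S' | b d S' | eps; R' → b R' | eps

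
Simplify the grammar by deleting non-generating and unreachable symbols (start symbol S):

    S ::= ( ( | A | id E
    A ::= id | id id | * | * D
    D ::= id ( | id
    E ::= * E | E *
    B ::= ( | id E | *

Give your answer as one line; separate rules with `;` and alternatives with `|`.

Generating nonterminals: {A, B, D, S}.
Reachable from S after that: {A, D, S}.
Removed useless symbols: {B, E} and every production mentioning them.

S ::= ( ( | A; A ::= id | id id | * | * D; D ::= id ( | id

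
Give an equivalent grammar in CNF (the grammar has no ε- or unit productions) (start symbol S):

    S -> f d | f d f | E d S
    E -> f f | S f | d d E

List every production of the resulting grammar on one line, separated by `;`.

Introduce a nonterminal for each terminal appearing in a rule of length ≥ 2: X1 → f, X2 → d.
Binarize each right-hand side of length ≥ 3 by chaining fresh nonterminals (Y1, Y2, …): affected rules were S → X1 X2 X1; S → E X2 S; E → X2 X2 E.

S -> X1 X2 | X1 Y1 | E Y2; E -> X1 X1 | S X1 | X2 Y3; X1 -> f; X2 -> d; Y1 -> X2 X1; Y2 -> X2 S; Y3 -> X2 E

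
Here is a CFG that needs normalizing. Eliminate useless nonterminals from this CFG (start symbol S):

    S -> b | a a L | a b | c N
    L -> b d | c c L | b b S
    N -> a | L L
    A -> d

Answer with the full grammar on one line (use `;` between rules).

Generating nonterminals: {A, L, N, S}.
Reachable from S after that: {L, N, S}.
Removed useless symbols: {A} and every production mentioning them.

S -> b | a a L | a b | c N; L -> b d | c c L | b b S; N -> a | L L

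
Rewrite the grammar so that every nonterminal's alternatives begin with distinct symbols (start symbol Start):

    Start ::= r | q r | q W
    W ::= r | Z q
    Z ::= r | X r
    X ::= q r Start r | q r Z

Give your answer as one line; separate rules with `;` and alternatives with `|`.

Start ::= r | q Start1; W ::= r | Z q; Z ::= r | X r; X ::= q r X1; Start1 ::= r | W; X1 ::= Start r | Z

Start has alternatives sharing prefix 'q': factor to Start → q Start1 with Start1 → r | W.
X has alternatives sharing prefix 'q r': factor to X → q r X1 with X1 → Start r | Z.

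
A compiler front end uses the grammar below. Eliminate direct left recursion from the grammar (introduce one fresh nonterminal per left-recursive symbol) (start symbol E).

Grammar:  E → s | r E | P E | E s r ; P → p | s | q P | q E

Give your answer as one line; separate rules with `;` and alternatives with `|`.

E → s E' | r E E' | P E E'; P → p | s | q P | q E; E' → s r E' | ε

Directly left-recursive nonterminal: E.
For E: α = {s r}, β = {s, r E, P E}. Rewrite as E → β E' and E' → α E' | ε.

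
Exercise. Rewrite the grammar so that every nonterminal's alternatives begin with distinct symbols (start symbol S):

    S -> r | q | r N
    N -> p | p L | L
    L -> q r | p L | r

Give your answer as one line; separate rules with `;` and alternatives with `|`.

S -> q | r S'; N -> L | p N'; L -> q r | p L | r; S' -> ε | N; N' -> ε | L

S has alternatives sharing prefix 'r': factor to S → r S' with S' → ε | N.
N has alternatives sharing prefix 'p': factor to N → p N' with N' → ε | L.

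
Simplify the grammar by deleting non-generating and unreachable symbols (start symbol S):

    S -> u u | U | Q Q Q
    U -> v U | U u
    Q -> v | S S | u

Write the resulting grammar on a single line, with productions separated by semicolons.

Generating nonterminals: {Q, S}.
Reachable from S after that: {Q, S}.
Removed useless symbols: {U} and every production mentioning them.

S -> u u | Q Q Q; Q -> v | S S | u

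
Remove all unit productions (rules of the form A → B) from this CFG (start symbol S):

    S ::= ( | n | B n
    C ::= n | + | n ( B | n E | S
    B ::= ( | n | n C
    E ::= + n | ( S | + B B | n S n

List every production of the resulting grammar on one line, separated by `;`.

S ::= ( | n | B n; C ::= n | + | n ( B | n E | ( | B n; B ::= ( | n | n C; E ::= + n | ( S | + B B | n S n

Unit pairs: C ⇒* {S}.
For every A with A ⇒* B via unit rules, add B's non-unit alternatives to A; then delete every rule of the form X → Y.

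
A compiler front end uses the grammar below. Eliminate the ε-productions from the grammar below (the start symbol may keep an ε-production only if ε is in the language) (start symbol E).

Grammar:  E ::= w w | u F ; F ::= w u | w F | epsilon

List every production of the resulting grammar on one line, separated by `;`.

Nullable set = {F}.
ε ∉ L(G), so no ε-production is kept.
Expand every rule over subsets of its nullable positions: E → u F gives u F | u. F → w F gives w F | w.

E ::= w w | u F | u; F ::= w u | w F | w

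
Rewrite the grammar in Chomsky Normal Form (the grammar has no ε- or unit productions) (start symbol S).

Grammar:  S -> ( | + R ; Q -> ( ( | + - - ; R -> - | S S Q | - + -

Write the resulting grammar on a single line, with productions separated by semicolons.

Introduce a nonterminal for each terminal appearing in a rule of length ≥ 2: X1 → +, X2 → (, X3 → -.
Binarize each right-hand side of length ≥ 3 by chaining fresh nonterminals (Y1, Y2, …): affected rules were Q → X1 X3 X3; R → S S Q; R → X3 X1 X3.

S -> ( | X1 R; Q -> X2 X2 | X1 Y1; R -> - | S Y2 | X3 Y3; X1 -> +; X2 -> (; X3 -> -; Y1 -> X3 X3; Y2 -> S Q; Y3 -> X1 X3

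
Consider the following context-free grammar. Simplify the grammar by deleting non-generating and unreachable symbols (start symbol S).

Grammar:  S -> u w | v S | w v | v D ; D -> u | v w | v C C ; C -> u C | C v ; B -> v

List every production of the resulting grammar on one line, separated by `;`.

Generating nonterminals: {B, D, S}.
Reachable from S after that: {D, S}.
Removed useless symbols: {B, C} and every production mentioning them.

S -> u w | v S | w v | v D; D -> u | v w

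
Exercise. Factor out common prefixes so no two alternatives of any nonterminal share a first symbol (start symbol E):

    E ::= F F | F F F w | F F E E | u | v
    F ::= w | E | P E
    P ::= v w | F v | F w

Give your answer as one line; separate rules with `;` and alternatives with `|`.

E ::= u | v | F F E'; F ::= w | E | P E; P ::= v w | F P'; E' ::= ε | F w | E E; P' ::= v | w

E has alternatives sharing prefix 'F F': factor to E → F F E' with E' → ε | F w | E E.
P has alternatives sharing prefix 'F': factor to P → F P' with P' → v | w.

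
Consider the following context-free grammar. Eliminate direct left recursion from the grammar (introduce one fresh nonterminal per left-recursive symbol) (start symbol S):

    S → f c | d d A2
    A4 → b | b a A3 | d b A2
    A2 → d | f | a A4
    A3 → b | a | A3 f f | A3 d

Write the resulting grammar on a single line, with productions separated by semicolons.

S → f c | d d A2; A4 → b | b a A3 | d b A2; A2 → d | f | a A4; A3 → b A3' | a A3'; A3' → f f A3' | d A3' | ε

Left recursion appears on A3.
For A3: α = {f f, d}, β = {b, a}. Rewrite as A3 → β A3' and A3' → α A3' | ε.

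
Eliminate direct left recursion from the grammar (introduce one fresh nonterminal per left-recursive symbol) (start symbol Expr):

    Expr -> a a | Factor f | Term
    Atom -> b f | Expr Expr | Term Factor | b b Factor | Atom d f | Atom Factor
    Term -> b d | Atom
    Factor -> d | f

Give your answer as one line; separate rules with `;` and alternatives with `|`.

Expr -> a a | Factor f | Term; Atom -> b f Atom1 | Expr Expr Atom1 | Term Factor Atom1 | b b Factor Atom1; Term -> b d | Atom; Factor -> d | f; Atom1 -> d f Atom1 | Factor Atom1 | eps

Atom is directly left-recursive.
For Atom: α = {d f, Factor}, β = {b f, Expr Expr, Term Factor, b b Factor}. Rewrite as Atom → β Atom1 and Atom1 → α Atom1 | ε.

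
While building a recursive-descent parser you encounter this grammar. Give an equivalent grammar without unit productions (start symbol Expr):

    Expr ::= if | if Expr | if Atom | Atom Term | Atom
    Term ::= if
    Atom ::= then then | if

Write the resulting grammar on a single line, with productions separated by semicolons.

Expr ::= then then | if | if Expr | if Atom | Atom Term; Term ::= if; Atom ::= then then | if

Unit pairs: Expr ⇒* {Atom}.
Replace each nonterminal's rules with the union of the non-unit rules of every nonterminal it unit-derives.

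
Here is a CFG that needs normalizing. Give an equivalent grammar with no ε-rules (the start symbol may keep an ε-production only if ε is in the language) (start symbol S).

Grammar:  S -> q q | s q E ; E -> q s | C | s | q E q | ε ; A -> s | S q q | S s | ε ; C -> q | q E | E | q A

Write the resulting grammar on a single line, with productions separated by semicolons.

S -> q q | s q E | s q; E -> q s | C | s | q E q | q q; A -> s | S q q | S s; C -> q | q E | E | q A

Nullable set = {A, C, E}.
ε ∉ L(G), so no ε-production is kept.
Add the nullable-subset variants: S → s q E gives s q E | s q. E → q E q gives q E q | q q.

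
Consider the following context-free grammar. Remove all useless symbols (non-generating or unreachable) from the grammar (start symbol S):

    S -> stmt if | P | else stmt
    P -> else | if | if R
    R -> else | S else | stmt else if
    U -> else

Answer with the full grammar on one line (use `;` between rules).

Generating nonterminals: {P, R, S, U}.
Reachable from S after that: {P, R, S}.
Removed useless symbols: {U} and every production mentioning them.

S -> stmt if | P | else stmt; P -> else | if | if R; R -> else | S else | stmt else if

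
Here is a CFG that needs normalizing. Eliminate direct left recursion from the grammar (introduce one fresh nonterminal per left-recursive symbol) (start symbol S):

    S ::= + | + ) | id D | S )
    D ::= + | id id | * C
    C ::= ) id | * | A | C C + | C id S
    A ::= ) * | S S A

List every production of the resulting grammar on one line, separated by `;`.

Directly left-recursive nonterminals: S, C.
For S: α = {)}, β = {+, + ), id D}. Rewrite as S → β S' and S' → α S' | ε.
For C: α = {C +, id S}, β = {) id, *, A}. Rewrite as C → β C' and C' → α C' | ε.

S ::= + S' | + ) S' | id D S'; D ::= + | id id | * C; C ::= ) id C' | * C' | A C'; A ::= ) * | S S A; S' ::= ) S' | ε; C' ::= C + C' | id S C' | ε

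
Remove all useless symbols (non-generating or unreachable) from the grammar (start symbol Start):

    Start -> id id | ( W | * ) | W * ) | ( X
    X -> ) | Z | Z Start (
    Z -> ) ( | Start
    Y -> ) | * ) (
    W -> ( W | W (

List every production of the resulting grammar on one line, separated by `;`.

Start -> id id | * ) | ( X; X -> ) | Z | Z Start (; Z -> ) ( | Start

Generating nonterminals: {Start, X, Y, Z}.
Reachable from Start after that: {Start, X, Z}.
Removed useless symbols: {W, Y} and every production mentioning them.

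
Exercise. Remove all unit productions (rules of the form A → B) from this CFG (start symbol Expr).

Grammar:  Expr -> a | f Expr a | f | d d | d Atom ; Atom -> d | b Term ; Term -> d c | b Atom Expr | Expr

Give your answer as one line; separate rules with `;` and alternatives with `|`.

Unit pairs: Term ⇒* {Expr}.
Replace each nonterminal's rules with the union of the non-unit rules of every nonterminal it unit-derives.

Expr -> a | f Expr a | f | d d | d Atom; Atom -> d | b Term; Term -> d c | b Atom Expr | a | f Expr a | f | d d | d Atom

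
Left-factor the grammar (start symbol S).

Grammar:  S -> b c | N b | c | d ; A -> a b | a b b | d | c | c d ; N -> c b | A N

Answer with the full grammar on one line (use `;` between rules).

S -> b c | N b | c | d; A -> d | a b A' | c A''; N -> c b | A N; A' -> ε | b; A'' -> ε | d

A has alternatives sharing prefix 'a b': factor to A → a b A' with A' → ε | b.
A has alternatives sharing prefix 'c': factor to A → c A'' with A'' → ε | d.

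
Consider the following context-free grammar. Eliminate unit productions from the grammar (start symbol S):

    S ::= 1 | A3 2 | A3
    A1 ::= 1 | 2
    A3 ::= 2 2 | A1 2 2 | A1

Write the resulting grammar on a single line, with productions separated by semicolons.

S ::= 1 | 2 | A3 2 | 2 2 | A1 2 2; A1 ::= 1 | 2; A3 ::= 1 | 2 | 2 2 | A1 2 2

Unit pairs: A3 ⇒* {A1}; S ⇒* {A1, A3}.
For every A with A ⇒* B via unit rules, add B's non-unit alternatives to A; then delete every rule of the form X → Y.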